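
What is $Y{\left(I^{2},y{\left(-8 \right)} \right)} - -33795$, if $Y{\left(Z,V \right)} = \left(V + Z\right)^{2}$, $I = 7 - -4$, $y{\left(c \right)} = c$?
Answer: $46564$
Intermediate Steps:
$I = 11$ ($I = 7 + 4 = 11$)
$Y{\left(I^{2},y{\left(-8 \right)} \right)} - -33795 = \left(-8 + 11^{2}\right)^{2} - -33795 = \left(-8 + 121\right)^{2} + 33795 = 113^{2} + 33795 = 12769 + 33795 = 46564$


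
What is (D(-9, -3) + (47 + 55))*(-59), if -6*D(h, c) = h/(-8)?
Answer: -96111/16 ≈ -6006.9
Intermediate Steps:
D(h, c) = h/48 (D(h, c) = -h/(6*(-8)) = -h*(-1)/(6*8) = -(-1)*h/48 = h/48)
(D(-9, -3) + (47 + 55))*(-59) = ((1/48)*(-9) + (47 + 55))*(-59) = (-3/16 + 102)*(-59) = (1629/16)*(-59) = -96111/16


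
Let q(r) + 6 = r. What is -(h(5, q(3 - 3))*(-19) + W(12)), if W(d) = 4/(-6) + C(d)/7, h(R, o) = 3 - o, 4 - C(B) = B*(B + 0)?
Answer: 575/3 ≈ 191.67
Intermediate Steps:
C(B) = 4 - B² (C(B) = 4 - B*(B + 0) = 4 - B*B = 4 - B²)
q(r) = -6 + r
W(d) = -2/21 - d²/7 (W(d) = 4/(-6) + (4 - d²)/7 = 4*(-⅙) + (4 - d²)*(⅐) = -⅔ + (4/7 - d²/7) = -2/21 - d²/7)
-(h(5, q(3 - 3))*(-19) + W(12)) = -((3 - (-6 + (3 - 3)))*(-19) + (-2/21 - ⅐*12²)) = -((3 - (-6 + 0))*(-19) + (-2/21 - ⅐*144)) = -((3 - 1*(-6))*(-19) + (-2/21 - 144/7)) = -((3 + 6)*(-19) - 62/3) = -(9*(-19) - 62/3) = -(-171 - 62/3) = -1*(-575/3) = 575/3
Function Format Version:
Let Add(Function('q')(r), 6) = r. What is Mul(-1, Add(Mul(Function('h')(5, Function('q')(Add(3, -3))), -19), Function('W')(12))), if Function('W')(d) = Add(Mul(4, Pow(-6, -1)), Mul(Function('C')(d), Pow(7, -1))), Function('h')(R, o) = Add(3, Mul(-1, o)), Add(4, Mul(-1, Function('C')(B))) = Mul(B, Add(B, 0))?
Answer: Rational(575, 3) ≈ 191.67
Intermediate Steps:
Function('C')(B) = Add(4, Mul(-1, Pow(B, 2))) (Function('C')(B) = Add(4, Mul(-1, Mul(B, Add(B, 0)))) = Add(4, Mul(-1, Mul(B, B))) = Add(4, Mul(-1, Pow(B, 2))))
Function('q')(r) = Add(-6, r)
Function('W')(d) = Add(Rational(-2, 21), Mul(Rational(-1, 7), Pow(d, 2))) (Function('W')(d) = Add(Mul(4, Pow(-6, -1)), Mul(Add(4, Mul(-1, Pow(d, 2))), Pow(7, -1))) = Add(Mul(4, Rational(-1, 6)), Mul(Add(4, Mul(-1, Pow(d, 2))), Rational(1, 7))) = Add(Rational(-2, 3), Add(Rational(4, 7), Mul(Rational(-1, 7), Pow(d, 2)))) = Add(Rational(-2, 21), Mul(Rational(-1, 7), Pow(d, 2))))
Mul(-1, Add(Mul(Function('h')(5, Function('q')(Add(3, -3))), -19), Function('W')(12))) = Mul(-1, Add(Mul(Add(3, Mul(-1, Add(-6, Add(3, -3)))), -19), Add(Rational(-2, 21), Mul(Rational(-1, 7), Pow(12, 2))))) = Mul(-1, Add(Mul(Add(3, Mul(-1, Add(-6, 0))), -19), Add(Rational(-2, 21), Mul(Rational(-1, 7), 144)))) = Mul(-1, Add(Mul(Add(3, Mul(-1, -6)), -19), Add(Rational(-2, 21), Rational(-144, 7)))) = Mul(-1, Add(Mul(Add(3, 6), -19), Rational(-62, 3))) = Mul(-1, Add(Mul(9, -19), Rational(-62, 3))) = Mul(-1, Add(-171, Rational(-62, 3))) = Mul(-1, Rational(-575, 3)) = Rational(575, 3)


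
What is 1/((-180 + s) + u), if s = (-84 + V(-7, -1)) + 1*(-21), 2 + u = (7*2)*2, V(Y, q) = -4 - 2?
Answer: -1/265 ≈ -0.0037736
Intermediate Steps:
V(Y, q) = -6
u = 26 (u = -2 + (7*2)*2 = -2 + 14*2 = -2 + 28 = 26)
s = -111 (s = (-84 - 6) + 1*(-21) = -90 - 21 = -111)
1/((-180 + s) + u) = 1/((-180 - 111) + 26) = 1/(-291 + 26) = 1/(-265) = -1/265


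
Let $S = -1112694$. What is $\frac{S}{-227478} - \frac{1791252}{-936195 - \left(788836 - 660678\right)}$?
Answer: $\frac{265294936573}{40352815289} \approx 6.5744$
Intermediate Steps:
$\frac{S}{-227478} - \frac{1791252}{-936195 - \left(788836 - 660678\right)} = - \frac{1112694}{-227478} - \frac{1791252}{-936195 - \left(788836 - 660678\right)} = \left(-1112694\right) \left(- \frac{1}{227478}\right) - \frac{1791252}{-936195 - \left(788836 - 660678\right)} = \frac{185449}{37913} - \frac{1791252}{-936195 - 128158} = \frac{185449}{37913} - \frac{1791252}{-1064353} = \frac{185449}{37913} - - \frac{1791252}{1064353} = \frac{185449}{37913} + \frac{1791252}{1064353} = \frac{265294936573}{40352815289}$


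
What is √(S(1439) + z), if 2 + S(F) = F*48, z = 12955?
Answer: 5*√3281 ≈ 286.40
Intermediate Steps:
S(F) = -2 + 48*F (S(F) = -2 + F*48 = -2 + 48*F)
√(S(1439) + z) = √((-2 + 48*1439) + 12955) = √((-2 + 69072) + 12955) = √(69070 + 12955) = √82025 = 5*√3281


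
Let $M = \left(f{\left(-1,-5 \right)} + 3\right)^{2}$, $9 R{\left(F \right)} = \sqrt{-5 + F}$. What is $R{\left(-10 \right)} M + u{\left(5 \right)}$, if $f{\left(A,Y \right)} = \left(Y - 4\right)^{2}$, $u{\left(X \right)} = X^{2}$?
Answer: $25 + 784 i \sqrt{15} \approx 25.0 + 3036.4 i$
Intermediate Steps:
$f{\left(A,Y \right)} = \left(-4 + Y\right)^{2}$
$R{\left(F \right)} = \frac{\sqrt{-5 + F}}{9}$
$M = 7056$ ($M = \left(\left(-4 - 5\right)^{2} + 3\right)^{2} = \left(\left(-9\right)^{2} + 3\right)^{2} = \left(81 + 3\right)^{2} = 84^{2} = 7056$)
$R{\left(-10 \right)} M + u{\left(5 \right)} = \frac{\sqrt{-5 - 10}}{9} \cdot 7056 + 5^{2} = \frac{\sqrt{-15}}{9} \cdot 7056 + 25 = \frac{i \sqrt{15}}{9} \cdot 7056 + 25 = 784 i \sqrt{15} + 25 = 25 + 784 i \sqrt{15}$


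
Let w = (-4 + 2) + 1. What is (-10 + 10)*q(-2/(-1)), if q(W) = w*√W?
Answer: 0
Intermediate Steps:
w = -1 (w = -2 + 1 = -1)
q(W) = -√W
(-10 + 10)*q(-2/(-1)) = (-10 + 10)*(-√(-2/(-1))) = 0*(-√(-2*(-1))) = 0*(-√2) = 0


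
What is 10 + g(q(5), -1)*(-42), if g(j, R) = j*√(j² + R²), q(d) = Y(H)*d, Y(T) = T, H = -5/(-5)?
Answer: 10 - 210*√26 ≈ -1060.8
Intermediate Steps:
H = 1 (H = -5*(-⅕) = 1)
q(d) = d (q(d) = 1*d = d)
g(j, R) = j*√(R² + j²)
10 + g(q(5), -1)*(-42) = 10 + (5*√((-1)² + 5²))*(-42) = 10 + (5*√(1 + 25))*(-42) = 10 + (5*√26)*(-42) = 10 - 210*√26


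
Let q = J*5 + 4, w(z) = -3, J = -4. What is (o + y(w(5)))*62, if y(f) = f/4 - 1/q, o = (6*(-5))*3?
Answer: -44981/8 ≈ -5622.6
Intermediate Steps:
q = -16 (q = -4*5 + 4 = -20 + 4 = -16)
o = -90 (o = -30*3 = -90)
y(f) = 1/16 + f/4 (y(f) = f/4 - 1/(-16) = f*(1/4) - 1*(-1/16) = f/4 + 1/16 = 1/16 + f/4)
(o + y(w(5)))*62 = (-90 + (1/16 + (1/4)*(-3)))*62 = (-90 + (1/16 - 3/4))*62 = (-90 - 11/16)*62 = -1451/16*62 = -44981/8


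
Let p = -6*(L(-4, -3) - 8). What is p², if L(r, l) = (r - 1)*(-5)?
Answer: 10404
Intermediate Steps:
L(r, l) = 5 - 5*r (L(r, l) = (-1 + r)*(-5) = 5 - 5*r)
p = -102 (p = -6*((5 - 5*(-4)) - 8) = -6*((5 + 20) - 8) = -6*(25 - 8) = -6*17 = -102)
p² = (-102)² = 10404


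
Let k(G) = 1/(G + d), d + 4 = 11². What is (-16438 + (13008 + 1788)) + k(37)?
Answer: -252867/154 ≈ -1642.0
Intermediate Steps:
d = 117 (d = -4 + 11² = -4 + 121 = 117)
k(G) = 1/(117 + G) (k(G) = 1/(G + 117) = 1/(117 + G))
(-16438 + (13008 + 1788)) + k(37) = (-16438 + (13008 + 1788)) + 1/(117 + 37) = (-16438 + 14796) + 1/154 = -1642 + 1/154 = -252867/154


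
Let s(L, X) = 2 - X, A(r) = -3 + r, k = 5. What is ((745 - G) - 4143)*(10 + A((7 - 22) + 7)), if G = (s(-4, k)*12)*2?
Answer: 3326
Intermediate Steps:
G = -72 (G = ((2 - 1*5)*12)*2 = ((2 - 5)*12)*2 = -3*12*2 = -36*2 = -72)
((745 - G) - 4143)*(10 + A((7 - 22) + 7)) = ((745 - 1*(-72)) - 4143)*(10 + (-3 + ((7 - 22) + 7))) = ((745 + 72) - 4143)*(10 + (-3 + (-15 + 7))) = (817 - 4143)*(10 + (-3 - 8)) = -3326*(10 - 11) = -3326*(-1) = 3326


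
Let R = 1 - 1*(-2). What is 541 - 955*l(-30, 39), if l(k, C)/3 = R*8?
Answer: -68219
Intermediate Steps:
R = 3 (R = 1 + 2 = 3)
l(k, C) = 72 (l(k, C) = 3*(3*8) = 3*24 = 72)
541 - 955*l(-30, 39) = 541 - 955*72 = 541 - 68760 = -68219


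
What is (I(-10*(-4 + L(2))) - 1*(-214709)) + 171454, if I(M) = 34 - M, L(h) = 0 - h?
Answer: 386137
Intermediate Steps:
L(h) = -h
(I(-10*(-4 + L(2))) - 1*(-214709)) + 171454 = ((34 - (-10)*(-4 - 1*2)) - 1*(-214709)) + 171454 = ((34 - (-10)*(-4 - 2)) + 214709) + 171454 = ((34 - (-10)*(-6)) + 214709) + 171454 = ((34 - 1*60) + 214709) + 171454 = ((34 - 60) + 214709) + 171454 = (-26 + 214709) + 171454 = 214683 + 171454 = 386137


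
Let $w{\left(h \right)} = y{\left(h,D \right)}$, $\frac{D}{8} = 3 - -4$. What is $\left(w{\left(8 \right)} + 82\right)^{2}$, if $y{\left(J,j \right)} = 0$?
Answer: $6724$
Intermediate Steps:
$D = 56$ ($D = 8 \left(3 - -4\right) = 8 \left(3 + 4\right) = 8 \cdot 7 = 56$)
$w{\left(h \right)} = 0$
$\left(w{\left(8 \right)} + 82\right)^{2} = \left(0 + 82\right)^{2} = 82^{2} = 6724$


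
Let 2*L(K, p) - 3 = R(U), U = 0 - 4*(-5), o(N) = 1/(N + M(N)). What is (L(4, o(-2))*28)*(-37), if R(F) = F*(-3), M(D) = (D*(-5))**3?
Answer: 29526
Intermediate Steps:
M(D) = -125*D**3 (M(D) = (-5*D)**3 = -125*D**3)
o(N) = 1/(N - 125*N**3)
U = 20 (U = 0 + 20 = 20)
R(F) = -3*F
L(K, p) = -57/2 (L(K, p) = 3/2 + (-3*20)/2 = 3/2 + (1/2)*(-60) = 3/2 - 30 = -57/2)
(L(4, o(-2))*28)*(-37) = -57/2*28*(-37) = -798*(-37) = 29526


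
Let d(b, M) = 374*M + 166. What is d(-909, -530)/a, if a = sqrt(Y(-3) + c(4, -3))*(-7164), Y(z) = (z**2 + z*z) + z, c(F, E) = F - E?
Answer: 11003*sqrt(22)/8756 ≈ 5.8941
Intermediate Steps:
d(b, M) = 166 + 374*M
Y(z) = z + 2*z**2 (Y(z) = (z**2 + z**2) + z = 2*z**2 + z = z + 2*z**2)
a = -7164*sqrt(22) (a = sqrt(-3*(1 + 2*(-3)) + (4 - 1*(-3)))*(-7164) = sqrt(-3*(1 - 6) + (4 + 3))*(-7164) = sqrt(-3*(-5) + 7)*(-7164) = sqrt(15 + 7)*(-7164) = sqrt(22)*(-7164) = -7164*sqrt(22) ≈ -33602.)
d(-909, -530)/a = (166 + 374*(-530))/((-7164*sqrt(22))) = (166 - 198220)*(-sqrt(22)/157608) = -(-11003)*sqrt(22)/8756 = 11003*sqrt(22)/8756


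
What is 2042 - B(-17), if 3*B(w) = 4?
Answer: 6122/3 ≈ 2040.7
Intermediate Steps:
B(w) = 4/3 (B(w) = (1/3)*4 = 4/3)
2042 - B(-17) = 2042 - 1*4/3 = 2042 - 4/3 = 6122/3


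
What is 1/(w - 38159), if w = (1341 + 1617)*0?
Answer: -1/38159 ≈ -2.6206e-5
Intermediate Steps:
w = 0 (w = 2958*0 = 0)
1/(w - 38159) = 1/(0 - 38159) = 1/(-38159) = -1/38159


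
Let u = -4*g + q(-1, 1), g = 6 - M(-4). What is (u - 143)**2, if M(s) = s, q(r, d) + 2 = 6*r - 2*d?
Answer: 37249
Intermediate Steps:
q(r, d) = -2 - 2*d + 6*r (q(r, d) = -2 + (6*r - 2*d) = -2 + (-2*d + 6*r) = -2 - 2*d + 6*r)
g = 10 (g = 6 - 1*(-4) = 6 + 4 = 10)
u = -50 (u = -4*10 + (-2 - 2*1 + 6*(-1)) = -40 + (-2 - 2 - 6) = -40 - 10 = -50)
(u - 143)**2 = (-50 - 143)**2 = (-193)**2 = 37249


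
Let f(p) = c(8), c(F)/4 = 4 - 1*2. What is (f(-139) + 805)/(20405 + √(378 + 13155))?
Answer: 16589265/416350492 - 813*√13533/416350492 ≈ 0.039617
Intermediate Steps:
c(F) = 8 (c(F) = 4*(4 - 1*2) = 4*(4 - 2) = 4*2 = 8)
f(p) = 8
(f(-139) + 805)/(20405 + √(378 + 13155)) = (8 + 805)/(20405 + √(378 + 13155)) = 813/(20405 + √13533)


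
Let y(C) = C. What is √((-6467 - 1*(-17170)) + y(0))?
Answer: √10703 ≈ 103.46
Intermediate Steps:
√((-6467 - 1*(-17170)) + y(0)) = √((-6467 - 1*(-17170)) + 0) = √((-6467 + 17170) + 0) = √(10703 + 0) = √10703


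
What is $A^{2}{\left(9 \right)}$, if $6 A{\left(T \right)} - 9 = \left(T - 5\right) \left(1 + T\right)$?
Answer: $\frac{2401}{36} \approx 66.694$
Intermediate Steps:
$A{\left(T \right)} = \frac{3}{2} + \frac{\left(1 + T\right) \left(-5 + T\right)}{6}$ ($A{\left(T \right)} = \frac{3}{2} + \frac{\left(T - 5\right) \left(1 + T\right)}{6} = \frac{3}{2} + \frac{\left(-5 + T\right) \left(1 + T\right)}{6} = \frac{3}{2} + \frac{\left(1 + T\right) \left(-5 + T\right)}{6}$)
$A^{2}{\left(9 \right)} = \left(\frac{2}{3} - 6 + \frac{9^{2}}{6}\right)^{2} = \left(\frac{2}{3} - 6 + \frac{1}{6} \cdot 81\right)^{2} = \left(\frac{2}{3} - 6 + \frac{27}{2}\right)^{2} = \left(\frac{49}{6}\right)^{2} = \frac{2401}{36}$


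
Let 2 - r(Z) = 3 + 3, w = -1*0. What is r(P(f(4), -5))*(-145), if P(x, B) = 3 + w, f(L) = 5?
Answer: 580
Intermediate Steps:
w = 0
P(x, B) = 3 (P(x, B) = 3 + 0 = 3)
r(Z) = -4 (r(Z) = 2 - (3 + 3) = 2 - 1*6 = 2 - 6 = -4)
r(P(f(4), -5))*(-145) = -4*(-145) = 580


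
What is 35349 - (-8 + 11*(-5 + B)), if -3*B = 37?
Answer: 106643/3 ≈ 35548.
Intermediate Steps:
B = -37/3 (B = -⅓*37 = -37/3 ≈ -12.333)
35349 - (-8 + 11*(-5 + B)) = 35349 - (-8 + 11*(-5 - 37/3)) = 35349 - (-8 + 11*(-52/3)) = 35349 - (-8 - 572/3) = 35349 - 1*(-596/3) = 35349 + 596/3 = 106643/3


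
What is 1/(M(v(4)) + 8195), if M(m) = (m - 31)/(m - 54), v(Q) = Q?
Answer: 50/409777 ≈ 0.00012202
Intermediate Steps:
M(m) = (-31 + m)/(-54 + m)
1/(M(v(4)) + 8195) = 1/((-31 + 4)/(-54 + 4) + 8195) = 1/(-27/(-50) + 8195) = 1/(-1/50*(-27) + 8195) = 1/(27/50 + 8195) = 1/(409777/50) = 50/409777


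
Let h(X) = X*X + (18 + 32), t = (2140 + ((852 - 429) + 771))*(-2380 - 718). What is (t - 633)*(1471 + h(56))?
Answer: -48103852805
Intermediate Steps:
t = -10328732 (t = (2140 + (423 + 771))*(-3098) = (2140 + 1194)*(-3098) = 3334*(-3098) = -10328732)
h(X) = 50 + X² (h(X) = X² + 50 = 50 + X²)
(t - 633)*(1471 + h(56)) = (-10328732 - 633)*(1471 + (50 + 56²)) = -10329365*(1471 + (50 + 3136)) = -10329365*(1471 + 3186) = -10329365*4657 = -48103852805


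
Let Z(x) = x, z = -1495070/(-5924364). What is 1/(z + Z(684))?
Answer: 2962182/2026880023 ≈ 0.0014615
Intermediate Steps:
z = 747535/2962182 (z = -1495070*(-1/5924364) = 747535/2962182 ≈ 0.25236)
1/(z + Z(684)) = 1/(747535/2962182 + 684) = 1/(2026880023/2962182) = 2962182/2026880023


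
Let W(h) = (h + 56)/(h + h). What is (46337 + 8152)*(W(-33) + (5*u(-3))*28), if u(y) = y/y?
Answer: 167408371/22 ≈ 7.6095e+6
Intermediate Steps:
u(y) = 1
W(h) = (56 + h)/(2*h) (W(h) = (56 + h)/((2*h)) = (56 + h)*(1/(2*h)) = (56 + h)/(2*h))
(46337 + 8152)*(W(-33) + (5*u(-3))*28) = (46337 + 8152)*((½)*(56 - 33)/(-33) + (5*1)*28) = 54489*((½)*(-1/33)*23 + 5*28) = 54489*(-23/66 + 140) = 54489*(9217/66) = 167408371/22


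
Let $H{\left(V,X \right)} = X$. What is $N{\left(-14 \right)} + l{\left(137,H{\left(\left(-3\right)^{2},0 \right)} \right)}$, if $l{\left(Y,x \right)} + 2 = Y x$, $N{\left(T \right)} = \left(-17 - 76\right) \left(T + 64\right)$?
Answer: $-4652$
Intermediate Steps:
$N{\left(T \right)} = -5952 - 93 T$ ($N{\left(T \right)} = - 93 \left(64 + T\right) = -5952 - 93 T$)
$l{\left(Y,x \right)} = -2 + Y x$
$N{\left(-14 \right)} + l{\left(137,H{\left(\left(-3\right)^{2},0 \right)} \right)} = \left(-5952 - -1302\right) + \left(-2 + 137 \cdot 0\right) = \left(-5952 + 1302\right) + \left(-2 + 0\right) = -4650 - 2 = -4652$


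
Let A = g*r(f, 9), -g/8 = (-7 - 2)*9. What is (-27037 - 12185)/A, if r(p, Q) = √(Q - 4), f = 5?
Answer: -2179*√5/180 ≈ -27.069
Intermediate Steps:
r(p, Q) = √(-4 + Q)
g = 648 (g = -8*(-7 - 2)*9 = -(-72)*9 = -8*(-81) = 648)
A = 648*√5 (A = 648*√(-4 + 9) = 648*√5 ≈ 1449.0)
(-27037 - 12185)/A = (-27037 - 12185)/((648*√5)) = -2179*√5/180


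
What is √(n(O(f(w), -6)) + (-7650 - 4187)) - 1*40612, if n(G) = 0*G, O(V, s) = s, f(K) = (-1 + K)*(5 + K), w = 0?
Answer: -40612 + I*√11837 ≈ -40612.0 + 108.8*I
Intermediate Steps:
n(G) = 0
√(n(O(f(w), -6)) + (-7650 - 4187)) - 1*40612 = √(0 + (-7650 - 4187)) - 1*40612 = √(0 - 11837) - 40612 = √(-11837) - 40612 = I*√11837 - 40612 = -40612 + I*√11837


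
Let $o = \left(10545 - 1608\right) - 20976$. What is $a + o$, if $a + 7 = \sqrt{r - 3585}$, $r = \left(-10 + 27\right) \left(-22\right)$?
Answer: $-12046 + i \sqrt{3959} \approx -12046.0 + 62.921 i$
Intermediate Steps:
$r = -374$ ($r = 17 \left(-22\right) = -374$)
$o = -12039$ ($o = \left(10545 - 1608\right) - 20976 = 8937 - 20976 = -12039$)
$a = -7 + i \sqrt{3959}$ ($a = -7 + \sqrt{-374 - 3585} = -7 + \sqrt{-3959} = -7 + i \sqrt{3959} \approx -7.0 + 62.921 i$)
$a + o = \left(-7 + i \sqrt{3959}\right) - 12039 = -12046 + i \sqrt{3959}$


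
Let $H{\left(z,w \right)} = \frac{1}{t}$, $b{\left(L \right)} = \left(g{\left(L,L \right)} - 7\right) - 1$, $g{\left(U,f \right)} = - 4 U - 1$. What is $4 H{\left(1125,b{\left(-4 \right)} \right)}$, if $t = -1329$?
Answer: $- \frac{4}{1329} \approx -0.0030098$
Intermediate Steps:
$g{\left(U,f \right)} = -1 - 4 U$
$b{\left(L \right)} = -9 - 4 L$ ($b{\left(L \right)} = \left(\left(-1 - 4 L\right) - 7\right) - 1 = \left(-8 - 4 L\right) - 1 = -9 - 4 L$)
$H{\left(z,w \right)} = - \frac{1}{1329}$ ($H{\left(z,w \right)} = \frac{1}{-1329} = - \frac{1}{1329}$)
$4 H{\left(1125,b{\left(-4 \right)} \right)} = 4 \left(- \frac{1}{1329}\right) = - \frac{4}{1329}$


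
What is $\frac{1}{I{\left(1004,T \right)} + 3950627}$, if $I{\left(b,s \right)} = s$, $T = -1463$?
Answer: $\frac{1}{3949164} \approx 2.5322 \cdot 10^{-7}$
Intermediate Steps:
$\frac{1}{I{\left(1004,T \right)} + 3950627} = \frac{1}{-1463 + 3950627} = \frac{1}{3949164}$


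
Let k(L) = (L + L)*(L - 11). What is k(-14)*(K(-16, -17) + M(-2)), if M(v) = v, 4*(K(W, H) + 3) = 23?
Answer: 525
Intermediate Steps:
K(W, H) = 11/4 (K(W, H) = -3 + (¼)*23 = -3 + 23/4 = 11/4)
k(L) = 2*L*(-11 + L) (k(L) = (2*L)*(-11 + L) = 2*L*(-11 + L))
k(-14)*(K(-16, -17) + M(-2)) = (2*(-14)*(-11 - 14))*(11/4 - 2) = (2*(-14)*(-25))*(¾) = 700*(¾) = 525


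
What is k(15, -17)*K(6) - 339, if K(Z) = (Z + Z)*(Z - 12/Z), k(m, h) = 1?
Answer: -291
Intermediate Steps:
K(Z) = 2*Z*(Z - 12/Z) (K(Z) = (2*Z)*(Z - 12/Z) = 2*Z*(Z - 12/Z))
k(15, -17)*K(6) - 339 = 1*(-24 + 2*6²) - 339 = 1*(-24 + 2*36) - 339 = 1*(-24 + 72) - 339 = 1*48 - 339 = 48 - 339 = -291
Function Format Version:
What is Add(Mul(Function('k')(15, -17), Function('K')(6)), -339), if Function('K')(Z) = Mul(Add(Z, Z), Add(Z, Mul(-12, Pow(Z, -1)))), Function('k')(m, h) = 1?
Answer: -291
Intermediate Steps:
Function('K')(Z) = Mul(2, Z, Add(Z, Mul(-12, Pow(Z, -1)))) (Function('K')(Z) = Mul(Mul(2, Z), Add(Z, Mul(-12, Pow(Z, -1)))) = Mul(2, Z, Add(Z, Mul(-12, Pow(Z, -1)))))
Add(Mul(Function('k')(15, -17), Function('K')(6)), -339) = Add(Mul(1, Add(-24, Mul(2, Pow(6, 2)))), -339) = Add(Mul(1, Add(-24, Mul(2, 36))), -339) = Add(Mul(1, Add(-24, 72)), -339) = Add(Mul(1, 48), -339) = Add(48, -339) = -291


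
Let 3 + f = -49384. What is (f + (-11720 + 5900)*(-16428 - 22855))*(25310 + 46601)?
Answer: 16437249043103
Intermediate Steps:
f = -49387 (f = -3 - 49384 = -49387)
(f + (-11720 + 5900)*(-16428 - 22855))*(25310 + 46601) = (-49387 + (-11720 + 5900)*(-16428 - 22855))*(25310 + 46601) = (-49387 - 5820*(-39283))*71911 = (-49387 + 228627060)*71911 = 228577673*71911 = 16437249043103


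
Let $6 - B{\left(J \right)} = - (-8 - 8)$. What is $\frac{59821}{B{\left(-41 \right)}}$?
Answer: $- \frac{59821}{10} \approx -5982.1$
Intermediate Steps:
$B{\left(J \right)} = -10$ ($B{\left(J \right)} = 6 - - (-8 - 8) = 6 - \left(-1\right) \left(-16\right) = 6 - 16 = -10$)
$\frac{59821}{B{\left(-41 \right)}} = \frac{59821}{-10} = 59821 \left(- \frac{1}{10}\right) = - \frac{59821}{10}$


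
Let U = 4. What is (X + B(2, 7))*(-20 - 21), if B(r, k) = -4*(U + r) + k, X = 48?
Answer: -1271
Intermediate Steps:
B(r, k) = -16 + k - 4*r (B(r, k) = -4*(4 + r) + k = (-16 - 4*r) + k = -16 + k - 4*r)
(X + B(2, 7))*(-20 - 21) = (48 + (-16 + 7 - 4*2))*(-20 - 21) = (48 + (-16 + 7 - 8))*(-41) = (48 - 17)*(-41) = 31*(-41) = -1271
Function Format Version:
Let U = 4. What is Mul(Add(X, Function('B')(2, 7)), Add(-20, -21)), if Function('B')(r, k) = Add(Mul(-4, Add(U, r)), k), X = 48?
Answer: -1271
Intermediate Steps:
Function('B')(r, k) = Add(-16, k, Mul(-4, r)) (Function('B')(r, k) = Add(Mul(-4, Add(4, r)), k) = Add(Add(-16, Mul(-4, r)), k) = Add(-16, k, Mul(-4, r)))
Mul(Add(X, Function('B')(2, 7)), Add(-20, -21)) = Mul(Add(48, Add(-16, 7, Mul(-4, 2))), Add(-20, -21)) = Mul(Add(48, Add(-16, 7, -8)), -41) = Mul(Add(48, -17), -41) = Mul(31, -41) = -1271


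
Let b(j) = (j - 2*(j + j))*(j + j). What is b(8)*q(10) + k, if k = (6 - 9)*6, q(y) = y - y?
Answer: -18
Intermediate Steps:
q(y) = 0
b(j) = -6*j² (b(j) = (j - 4*j)*(2*j) = (-3*j)*(2*j) = -6*j²)
k = -18 (k = -3*6 = -18)
b(8)*q(10) + k = -6*8²*0 - 18 = -6*64*0 - 18 = -384*0 - 18 = 0 - 18 = -18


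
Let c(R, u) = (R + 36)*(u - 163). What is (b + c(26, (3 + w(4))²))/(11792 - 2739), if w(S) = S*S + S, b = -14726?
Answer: 7966/9053 ≈ 0.87993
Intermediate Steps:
w(S) = S + S² (w(S) = S² + S = S + S²)
c(R, u) = (-163 + u)*(36 + R) (c(R, u) = (36 + R)*(-163 + u) = (-163 + u)*(36 + R))
(b + c(26, (3 + w(4))²))/(11792 - 2739) = (-14726 + (-5868 - 163*26 + 36*(3 + 4*(1 + 4))² + 26*(3 + 4*(1 + 4))²))/(11792 - 2739) = (-14726 + (-5868 - 4238 + 36*(3 + 4*5)² + 26*(3 + 4*5)²))/9053 = (-14726 + (-5868 - 4238 + 36*(3 + 20)² + 26*(3 + 20)²))*(1/9053) = (-14726 + (-5868 - 4238 + 36*23² + 26*23²))*(1/9053) = (-14726 + (-5868 - 4238 + 36*529 + 26*529))*(1/9053) = (-14726 + (-5868 - 4238 + 19044 + 13754))*(1/9053) = (-14726 + 22692)*(1/9053) = 7966*(1/9053) = 7966/9053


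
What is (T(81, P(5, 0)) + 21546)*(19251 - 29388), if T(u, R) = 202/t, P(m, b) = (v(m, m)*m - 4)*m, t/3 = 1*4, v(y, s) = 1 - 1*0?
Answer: -437164883/2 ≈ -2.1858e+8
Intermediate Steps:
v(y, s) = 1 (v(y, s) = 1 + 0 = 1)
t = 12 (t = 3*(1*4) = 3*4 = 12)
P(m, b) = m*(-4 + m) (P(m, b) = (1*m - 4)*m = (m - 4)*m = (-4 + m)*m = m*(-4 + m))
T(u, R) = 101/6 (T(u, R) = 202/12 = 202*(1/12) = 101/6)
(T(81, P(5, 0)) + 21546)*(19251 - 29388) = (101/6 + 21546)*(19251 - 29388) = (129377/6)*(-10137) = -437164883/2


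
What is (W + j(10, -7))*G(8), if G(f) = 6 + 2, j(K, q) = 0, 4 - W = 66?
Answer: -496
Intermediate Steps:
W = -62 (W = 4 - 1*66 = 4 - 66 = -62)
G(f) = 8
(W + j(10, -7))*G(8) = (-62 + 0)*8 = -62*8 = -496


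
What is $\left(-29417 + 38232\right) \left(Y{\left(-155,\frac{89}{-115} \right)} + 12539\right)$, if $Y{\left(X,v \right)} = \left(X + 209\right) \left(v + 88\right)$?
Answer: $\frac{3497190817}{23} \approx 1.5205 \cdot 10^{8}$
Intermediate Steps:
$Y{\left(X,v \right)} = \left(88 + v\right) \left(209 + X\right)$ ($Y{\left(X,v \right)} = \left(209 + X\right) \left(88 + v\right) = \left(88 + v\right) \left(209 + X\right)$)
$\left(-29417 + 38232\right) \left(Y{\left(-155,\frac{89}{-115} \right)} + 12539\right) = \left(-29417 + 38232\right) \left(\left(18392 + 88 \left(-155\right) + 209 \frac{89}{-115} - 155 \frac{89}{-115}\right) + 12539\right) = 8815 \left(\left(18392 - 13640 + 209 \cdot 89 \left(- \frac{1}{115}\right) - 155 \cdot 89 \left(- \frac{1}{115}\right)\right) + 12539\right) = 8815 \left(\left(18392 - 13640 + 209 \left(- \frac{89}{115}\right) - - \frac{2759}{23}\right) + 12539\right) = 8815 \left(\left(18392 - 13640 - \frac{18601}{115} + \frac{2759}{23}\right) + 12539\right) = 8815 \left(\frac{541674}{115} + 12539\right) = 8815 \cdot \frac{1983659}{115} = \frac{3497190817}{23}$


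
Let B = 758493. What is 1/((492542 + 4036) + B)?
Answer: 1/1255071 ≈ 7.9677e-7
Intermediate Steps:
1/((492542 + 4036) + B) = 1/((492542 + 4036) + 758493) = 1/(496578 + 758493) = 1/1255071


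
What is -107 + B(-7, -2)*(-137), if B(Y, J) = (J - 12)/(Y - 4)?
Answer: -3095/11 ≈ -281.36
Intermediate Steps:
B(Y, J) = (-12 + J)/(-4 + Y)
-107 + B(-7, -2)*(-137) = -107 + ((-12 - 2)/(-4 - 7))*(-137) = -107 + (-14/(-11))*(-137) = -107 - 1/11*(-14)*(-137) = -107 + (14/11)*(-137) = -107 - 1918/11 = -3095/11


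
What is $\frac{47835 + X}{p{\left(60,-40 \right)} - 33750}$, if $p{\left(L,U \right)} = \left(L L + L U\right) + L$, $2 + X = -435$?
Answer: $- \frac{23699}{16245} \approx -1.4588$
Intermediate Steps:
$X = -437$ ($X = -2 - 435 = -437$)
$p{\left(L,U \right)} = L + L^{2} + L U$ ($p{\left(L,U \right)} = \left(L^{2} + L U\right) + L = L + L^{2} + L U$)
$\frac{47835 + X}{p{\left(60,-40 \right)} - 33750} = \frac{47835 - 437}{60 \left(1 + 60 - 40\right) - 33750} = \frac{47398}{60 \cdot 21 - 33750} = \frac{47398}{1260 - 33750} = \frac{47398}{-32490} = 47398 \left(- \frac{1}{32490}\right) = - \frac{23699}{16245}$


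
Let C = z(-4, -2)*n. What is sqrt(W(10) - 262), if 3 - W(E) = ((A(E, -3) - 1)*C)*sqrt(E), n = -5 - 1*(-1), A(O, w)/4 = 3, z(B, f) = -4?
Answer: sqrt(-259 - 176*sqrt(10)) ≈ 28.558*I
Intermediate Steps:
A(O, w) = 12 (A(O, w) = 4*3 = 12)
n = -4 (n = -5 + 1 = -4)
C = 16 (C = -4*(-4) = 16)
W(E) = 3 - 176*sqrt(E) (W(E) = 3 - (12 - 1)*16*sqrt(E) = 3 - 11*16*sqrt(E) = 3 - 176*sqrt(E))
sqrt(W(10) - 262) = sqrt((3 - 176*sqrt(10)) - 262) = sqrt(-259 - 176*sqrt(10))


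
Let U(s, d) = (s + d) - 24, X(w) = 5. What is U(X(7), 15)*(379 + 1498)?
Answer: -7508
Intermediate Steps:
U(s, d) = -24 + d + s (U(s, d) = (d + s) - 24 = -24 + d + s)
U(X(7), 15)*(379 + 1498) = (-24 + 15 + 5)*(379 + 1498) = -4*1877 = -7508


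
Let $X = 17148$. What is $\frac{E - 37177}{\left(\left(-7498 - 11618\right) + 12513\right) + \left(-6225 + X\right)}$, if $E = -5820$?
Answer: $- \frac{42997}{4320} \approx -9.953$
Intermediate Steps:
$\frac{E - 37177}{\left(\left(-7498 - 11618\right) + 12513\right) + \left(-6225 + X\right)} = \frac{-5820 - 37177}{\left(\left(-7498 - 11618\right) + 12513\right) + \left(-6225 + 17148\right)} = - \frac{42997}{\left(-19116 + 12513\right) + 10923} = - \frac{42997}{-6603 + 10923} = - \frac{42997}{4320}$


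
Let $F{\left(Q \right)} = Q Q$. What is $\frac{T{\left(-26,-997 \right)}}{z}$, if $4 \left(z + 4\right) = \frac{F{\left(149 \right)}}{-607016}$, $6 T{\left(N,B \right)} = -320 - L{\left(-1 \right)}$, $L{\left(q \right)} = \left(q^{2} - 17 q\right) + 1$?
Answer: $\frac{137185616}{9734457} \approx 14.093$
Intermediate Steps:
$F{\left(Q \right)} = Q^{2}$
$L{\left(q \right)} = 1 + q^{2} - 17 q$
$T{\left(N,B \right)} = - \frac{113}{2}$ ($T{\left(N,B \right)} = \frac{-320 - \left(1 + \left(-1\right)^{2} - -17\right)}{6} = \frac{-320 - \left(1 + 1 + 17\right)}{6} = \frac{-320 - 19}{6} = \frac{1}{6} \left(-339\right) = - \frac{113}{2}$)
$z = - \frac{9734457}{2428064}$ ($z = -4 + \frac{149^{2} \frac{1}{-607016}}{4} = -4 + \frac{22201 \left(- \frac{1}{607016}\right)}{4} = -4 + \frac{1}{4} \left(- \frac{22201}{607016}\right) = -4 - \frac{22201}{2428064} = - \frac{9734457}{2428064} \approx -4.0091$)
$\frac{T{\left(-26,-997 \right)}}{z} = - \frac{113}{2 \left(- \frac{9734457}{2428064}\right)} = \left(- \frac{113}{2}\right) \left(- \frac{2428064}{9734457}\right) = \frac{137185616}{9734457}$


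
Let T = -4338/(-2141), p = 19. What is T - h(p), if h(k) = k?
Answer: -36341/2141 ≈ -16.974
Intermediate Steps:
T = 4338/2141 (T = -4338*(-1/2141) = 4338/2141 ≈ 2.0262)
T - h(p) = 4338/2141 - 1*19 = 4338/2141 - 19 = -36341/2141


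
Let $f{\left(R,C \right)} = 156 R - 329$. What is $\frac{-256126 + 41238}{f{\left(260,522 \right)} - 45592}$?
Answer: $\frac{214888}{5361} \approx 40.084$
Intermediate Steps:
$f{\left(R,C \right)} = -329 + 156 R$
$\frac{-256126 + 41238}{f{\left(260,522 \right)} - 45592} = \frac{-256126 + 41238}{\left(-329 + 156 \cdot 260\right) - 45592} = - \frac{214888}{\left(-329 + 40560\right) - 45592} = - \frac{214888}{40231 - 45592} = - \frac{214888}{-5361} = \left(-214888\right) \left(- \frac{1}{5361}\right) = \frac{214888}{5361}$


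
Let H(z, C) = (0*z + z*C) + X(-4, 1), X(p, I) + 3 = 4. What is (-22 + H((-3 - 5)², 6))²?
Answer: 131769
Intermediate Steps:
X(p, I) = 1 (X(p, I) = -3 + 4 = 1)
H(z, C) = 1 + C*z (H(z, C) = (0*z + z*C) + 1 = (0 + C*z) + 1 = C*z + 1 = 1 + C*z)
(-22 + H((-3 - 5)², 6))² = (-22 + (1 + 6*(-3 - 5)²))² = (-22 + (1 + 6*(-8)²))² = (-22 + (1 + 6*64))² = (-22 + (1 + 384))² = (-22 + 385)² = 363² = 131769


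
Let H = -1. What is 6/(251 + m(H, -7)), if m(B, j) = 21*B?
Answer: 3/115 ≈ 0.026087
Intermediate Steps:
6/(251 + m(H, -7)) = 6/(251 + 21*(-1)) = 6/(251 - 21) = 6/230 = (1/230)*6 = 3/115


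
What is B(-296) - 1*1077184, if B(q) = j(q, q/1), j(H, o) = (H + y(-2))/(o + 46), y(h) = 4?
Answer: -134647854/125 ≈ -1.0772e+6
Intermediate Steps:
j(H, o) = (4 + H)/(46 + o) (j(H, o) = (H + 4)/(o + 46) = (4 + H)/(46 + o))
B(q) = (4 + q)/(46 + q) (B(q) = (4 + q)/(46 + q/1) = (4 + q)/(46 + q*1) = (4 + q)/(46 + q))
B(-296) - 1*1077184 = (4 - 296)/(46 - 296) - 1*1077184 = -292/(-250) - 1077184 = -1/250*(-292) - 1077184 = 146/125 - 1077184 = -134647854/125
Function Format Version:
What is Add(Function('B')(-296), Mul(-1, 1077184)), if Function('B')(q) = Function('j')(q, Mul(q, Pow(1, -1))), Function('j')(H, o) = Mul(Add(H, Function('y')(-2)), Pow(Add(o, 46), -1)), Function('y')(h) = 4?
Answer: Rational(-134647854, 125) ≈ -1.0772e+6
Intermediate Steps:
Function('j')(H, o) = Mul(Pow(Add(46, o), -1), Add(4, H)) (Function('j')(H, o) = Mul(Add(H, 4), Pow(Add(o, 46), -1)) = Mul(Add(4, H), Pow(Add(46, o), -1)) = Mul(Pow(Add(46, o), -1), Add(4, H)))
Function('B')(q) = Mul(Pow(Add(46, q), -1), Add(4, q)) (Function('B')(q) = Mul(Pow(Add(46, Mul(q, Pow(1, -1))), -1), Add(4, q)) = Mul(Pow(Add(46, Mul(q, 1)), -1), Add(4, q)) = Mul(Pow(Add(46, q), -1), Add(4, q)))
Add(Function('B')(-296), Mul(-1, 1077184)) = Add(Mul(Pow(Add(46, -296), -1), Add(4, -296)), Mul(-1, 1077184)) = Add(Mul(Pow(-250, -1), -292), -1077184) = Add(Mul(Rational(-1, 250), -292), -1077184) = Add(Rational(146, 125), -1077184) = Rational(-134647854, 125)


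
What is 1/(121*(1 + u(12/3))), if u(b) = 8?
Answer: 1/1089 ≈ 0.00091827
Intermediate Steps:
1/(121*(1 + u(12/3))) = 1/(121*(1 + 8)) = 1/(121*9) = 1/1089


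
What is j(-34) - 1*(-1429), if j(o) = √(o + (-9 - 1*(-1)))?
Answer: 1429 + I*√42 ≈ 1429.0 + 6.4807*I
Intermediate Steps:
j(o) = √(-8 + o) (j(o) = √(o + (-9 + 1)) = √(o - 8) = √(-8 + o))
j(-34) - 1*(-1429) = √(-8 - 34) - 1*(-1429) = √(-42) + 1429 = I*√42 + 1429 = 1429 + I*√42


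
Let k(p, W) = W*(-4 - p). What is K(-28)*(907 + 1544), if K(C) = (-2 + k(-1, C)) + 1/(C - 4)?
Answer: 6428973/32 ≈ 2.0091e+5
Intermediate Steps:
K(C) = -2 + 1/(-4 + C) - 3*C (K(C) = (-2 - C*(4 - 1)) + 1/(C - 4) = (-2 - 1*C*3) + 1/(-4 + C) = (-2 - 3*C) + 1/(-4 + C) = -2 + 1/(-4 + C) - 3*C)
K(-28)*(907 + 1544) = ((9 - 3*(-28)² + 10*(-28))/(-4 - 28))*(907 + 1544) = ((9 - 3*784 - 280)/(-32))*2451 = -(9 - 2352 - 280)/32*2451 = -1/32*(-2623)*2451 = (2623/32)*2451 = 6428973/32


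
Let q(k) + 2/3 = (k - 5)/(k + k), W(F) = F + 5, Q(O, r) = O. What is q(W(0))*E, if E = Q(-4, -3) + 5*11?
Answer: -34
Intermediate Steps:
W(F) = 5 + F
q(k) = -⅔ + (-5 + k)/(2*k) (q(k) = -⅔ + (k - 5)/(k + k) = -⅔ + (-5 + k)/((2*k)) = -⅔ + (-5 + k)*(1/(2*k)) = -⅔ + (-5 + k)/(2*k))
E = 51 (E = -4 + 5*11 = -4 + 55 = 51)
q(W(0))*E = ((-15 - (5 + 0))/(6*(5 + 0)))*51 = ((⅙)*(-15 - 1*5)/5)*51 = ((⅙)*(⅕)*(-15 - 5))*51 = ((⅙)*(⅕)*(-20))*51 = -⅔*51 = -34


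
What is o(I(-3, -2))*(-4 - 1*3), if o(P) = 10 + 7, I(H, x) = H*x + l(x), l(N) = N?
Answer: -119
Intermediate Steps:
I(H, x) = x + H*x (I(H, x) = H*x + x = x + H*x)
o(P) = 17
o(I(-3, -2))*(-4 - 1*3) = 17*(-4 - 1*3) = 17*(-4 - 3) = 17*(-7) = -119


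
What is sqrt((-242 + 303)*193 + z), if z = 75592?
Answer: sqrt(87365) ≈ 295.58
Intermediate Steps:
sqrt((-242 + 303)*193 + z) = sqrt((-242 + 303)*193 + 75592) = sqrt(61*193 + 75592) = sqrt(11773 + 75592) = sqrt(87365)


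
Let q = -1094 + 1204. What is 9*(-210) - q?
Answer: -2000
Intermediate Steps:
q = 110
9*(-210) - q = 9*(-210) - 1*110 = -1890 - 110 = -2000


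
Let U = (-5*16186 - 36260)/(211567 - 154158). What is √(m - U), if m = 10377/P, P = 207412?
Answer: √74130021109056623821/5953657754 ≈ 1.4461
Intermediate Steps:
m = 10377/207412 ≈ 0.050031
U = -117190/57409 (U = (-80930 - 36260)/57409 = -117190*1/57409 = -117190/57409 ≈ -2.0413)
√(m - U) = √(10377/207412 - 1*(-117190/57409)) = √(10377/207412 + 117190/57409) = √(24902345473/11907315508) = √74130021109056623821/5953657754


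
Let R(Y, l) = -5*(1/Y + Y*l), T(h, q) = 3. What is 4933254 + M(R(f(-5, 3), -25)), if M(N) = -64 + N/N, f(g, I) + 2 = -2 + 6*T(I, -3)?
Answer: 4933191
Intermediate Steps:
f(g, I) = 14 (f(g, I) = -2 + (-2 + 6*3) = -2 + (-2 + 18) = -2 + 16 = 14)
R(Y, l) = -5/Y - 5*Y*l
M(N) = -63 (M(N) = -64 + 1 = -63)
4933254 + M(R(f(-5, 3), -25)) = 4933254 - 63 = 4933191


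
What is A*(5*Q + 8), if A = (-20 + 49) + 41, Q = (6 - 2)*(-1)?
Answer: -840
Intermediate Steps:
Q = -4 (Q = 4*(-1) = -4)
A = 70 (A = 29 + 41 = 70)
A*(5*Q + 8) = 70*(5*(-4) + 8) = 70*(-20 + 8) = 70*(-12) = -840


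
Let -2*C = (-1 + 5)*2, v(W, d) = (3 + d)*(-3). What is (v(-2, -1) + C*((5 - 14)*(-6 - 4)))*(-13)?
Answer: 4758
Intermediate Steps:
v(W, d) = -9 - 3*d
C = -4 (C = -(-1 + 5)*2/2 = -2*2 = -½*8 = -4)
(v(-2, -1) + C*((5 - 14)*(-6 - 4)))*(-13) = ((-9 - 3*(-1)) - 4*(5 - 14)*(-6 - 4))*(-13) = ((-9 + 3) - (-36)*(-10))*(-13) = (-6 - 4*90)*(-13) = (-6 - 360)*(-13) = -366*(-13) = 4758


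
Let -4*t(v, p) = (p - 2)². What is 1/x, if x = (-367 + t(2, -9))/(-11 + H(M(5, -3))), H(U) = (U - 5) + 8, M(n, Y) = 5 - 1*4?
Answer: 4/227 ≈ 0.017621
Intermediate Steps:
M(n, Y) = 1 (M(n, Y) = 5 - 4 = 1)
t(v, p) = -(-2 + p)²/4 (t(v, p) = -(p - 2)²/4 = -(-2 + p)²/4)
H(U) = 3 + U (H(U) = (-5 + U) + 8 = 3 + U)
x = 227/4 (x = (-367 - (-2 - 9)²/4)/(-11 + (3 + 1)) = (-367 - ¼*(-11)²)/(-11 + 4) = (-367 - ¼*121)/(-7) = (-367 - 121/4)*(-⅐) = -1589/4*(-⅐) = 227/4 ≈ 56.750)
1/x = 1/(227/4) = 4/227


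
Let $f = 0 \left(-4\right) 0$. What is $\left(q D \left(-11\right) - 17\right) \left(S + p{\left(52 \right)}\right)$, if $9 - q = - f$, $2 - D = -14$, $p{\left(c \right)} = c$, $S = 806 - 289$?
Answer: $-910969$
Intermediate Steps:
$f = 0$ ($f = 0 \cdot 0 = 0$)
$S = 517$ ($S = 806 - 289 = 517$)
$D = 16$ ($D = 2 - -14 = 2 + 14 = 16$)
$q = 9$ ($q = 9 - \left(-1\right) 0 = 9 - 0 = 9 + 0 = 9$)
$\left(q D \left(-11\right) - 17\right) \left(S + p{\left(52 \right)}\right) = \left(9 \cdot 16 \left(-11\right) - 17\right) \left(517 + 52\right) = \left(144 \left(-11\right) - 17\right) 569 = \left(-1584 - 17\right) 569 = \left(-1601\right) 569 = -910969$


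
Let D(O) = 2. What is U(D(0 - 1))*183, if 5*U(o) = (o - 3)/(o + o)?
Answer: -183/20 ≈ -9.1500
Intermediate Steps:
U(o) = (-3 + o)/(10*o) (U(o) = ((o - 3)/(o + o))/5 = ((-3 + o)/((2*o)))/5 = ((-3 + o)*(1/(2*o)))/5 = ((-3 + o)/(2*o))/5 = (-3 + o)/(10*o))
U(D(0 - 1))*183 = ((1/10)*(-3 + 2)/2)*183 = ((1/10)*(1/2)*(-1))*183 = -1/20*183 = -183/20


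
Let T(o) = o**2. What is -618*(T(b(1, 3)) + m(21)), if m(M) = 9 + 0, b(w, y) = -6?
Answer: -27810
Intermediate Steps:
m(M) = 9
-618*(T(b(1, 3)) + m(21)) = -618*((-6)**2 + 9) = -618*(36 + 9) = -618*45 = -27810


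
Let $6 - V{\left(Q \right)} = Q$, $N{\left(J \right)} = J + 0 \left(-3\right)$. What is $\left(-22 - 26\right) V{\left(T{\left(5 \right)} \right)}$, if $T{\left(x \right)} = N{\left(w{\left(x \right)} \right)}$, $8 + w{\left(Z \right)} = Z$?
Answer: $-432$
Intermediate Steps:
$w{\left(Z \right)} = -8 + Z$
$N{\left(J \right)} = J$ ($N{\left(J \right)} = J + 0 = J$)
$T{\left(x \right)} = -8 + x$
$V{\left(Q \right)} = 6 - Q$
$\left(-22 - 26\right) V{\left(T{\left(5 \right)} \right)} = \left(-22 - 26\right) \left(6 - \left(-8 + 5\right)\right) = - 48 \left(6 - -3\right) = - 48 \left(6 + 3\right) = \left(-48\right) 9 = -432$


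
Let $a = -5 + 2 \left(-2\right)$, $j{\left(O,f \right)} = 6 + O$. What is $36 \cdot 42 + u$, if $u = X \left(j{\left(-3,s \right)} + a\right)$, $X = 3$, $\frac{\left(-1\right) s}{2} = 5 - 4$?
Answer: $1494$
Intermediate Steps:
$s = -2$ ($s = - 2 \left(5 - 4\right) = \left(-2\right) 1 = -2$)
$a = -9$ ($a = -5 - 4 = -9$)
$u = -18$ ($u = 3 \left(\left(6 - 3\right) - 9\right) = 3 \left(3 - 9\right) = 3 \left(-6\right) = -18$)
$36 \cdot 42 + u = 36 \cdot 42 - 18 = 1512 - 18 = 1494$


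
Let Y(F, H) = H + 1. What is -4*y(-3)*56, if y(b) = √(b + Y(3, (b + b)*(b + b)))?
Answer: -224*√34 ≈ -1306.1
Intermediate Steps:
Y(F, H) = 1 + H
y(b) = √(1 + b + 4*b²) (y(b) = √(b + (1 + (b + b)*(b + b))) = √(b + (1 + (2*b)*(2*b))) = √(b + (1 + 4*b²)) = √(1 + b + 4*b²))
-4*y(-3)*56 = -4*√(1 - 3 + 4*(-3)²)*56 = -4*√(1 - 3 + 4*9)*56 = -4*√(1 - 3 + 36)*56 = -4*√34*56 = -224*√34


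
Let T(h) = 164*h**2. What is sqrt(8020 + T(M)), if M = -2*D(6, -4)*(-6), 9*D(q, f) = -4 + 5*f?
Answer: 2*sqrt(43989) ≈ 419.47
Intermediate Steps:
D(q, f) = -4/9 + 5*f/9 (D(q, f) = (-4 + 5*f)/9 = -4/9 + 5*f/9)
M = -32 (M = -2*(-4/9 + (5/9)*(-4))*(-6) = -2*(-4/9 - 20/9)*(-6) = -2*(-8/3)*(-6) = (16/3)*(-6) = -32)
sqrt(8020 + T(M)) = sqrt(8020 + 164*(-32)**2) = sqrt(8020 + 164*1024) = sqrt(8020 + 167936) = sqrt(175956) = 2*sqrt(43989)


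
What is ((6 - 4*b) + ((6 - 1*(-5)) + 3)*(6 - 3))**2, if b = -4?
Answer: 4096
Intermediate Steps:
((6 - 4*b) + ((6 - 1*(-5)) + 3)*(6 - 3))**2 = ((6 - 4*(-4)) + ((6 - 1*(-5)) + 3)*(6 - 3))**2 = ((6 + 16) + ((6 + 5) + 3)*3)**2 = (22 + (11 + 3)*3)**2 = (22 + 14*3)**2 = (22 + 42)**2 = 64**2 = 4096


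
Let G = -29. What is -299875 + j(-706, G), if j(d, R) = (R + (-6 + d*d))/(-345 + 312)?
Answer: -10394276/33 ≈ -3.1498e+5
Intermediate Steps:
j(d, R) = 2/11 - R/33 - d**2/33 (j(d, R) = (R + (-6 + d**2))/(-33) = (-6 + R + d**2)*(-1/33) = 2/11 - R/33 - d**2/33)
-299875 + j(-706, G) = -299875 + (2/11 - 1/33*(-29) - 1/33*(-706)**2) = -299875 + (2/11 + 29/33 - 1/33*498436) = -299875 + (2/11 + 29/33 - 498436/33) = -299875 - 498401/33 = -10394276/33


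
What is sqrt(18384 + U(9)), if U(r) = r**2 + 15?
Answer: 4*sqrt(1155) ≈ 135.94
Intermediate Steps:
U(r) = 15 + r**2
sqrt(18384 + U(9)) = sqrt(18384 + (15 + 9**2)) = sqrt(18384 + (15 + 81)) = sqrt(18384 + 96) = sqrt(18480) = 4*sqrt(1155)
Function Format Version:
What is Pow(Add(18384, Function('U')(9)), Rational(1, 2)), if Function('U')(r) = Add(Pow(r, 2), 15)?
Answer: Mul(4, Pow(1155, Rational(1, 2))) ≈ 135.94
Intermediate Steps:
Function('U')(r) = Add(15, Pow(r, 2))
Pow(Add(18384, Function('U')(9)), Rational(1, 2)) = Pow(Add(18384, Add(15, Pow(9, 2))), Rational(1, 2)) = Pow(Add(18384, Add(15, 81)), Rational(1, 2)) = Pow(Add(18384, 96), Rational(1, 2)) = Pow(18480, Rational(1, 2)) = Mul(4, Pow(1155, Rational(1, 2)))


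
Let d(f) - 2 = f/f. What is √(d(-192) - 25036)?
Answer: I*√25033 ≈ 158.22*I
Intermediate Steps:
d(f) = 3 (d(f) = 2 + f/f = 2 + 1 = 3)
√(d(-192) - 25036) = √(3 - 25036) = √(-25033) = I*√25033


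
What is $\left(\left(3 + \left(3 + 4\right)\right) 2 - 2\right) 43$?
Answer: $774$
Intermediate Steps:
$\left(\left(3 + \left(3 + 4\right)\right) 2 - 2\right) 43 = \left(\left(3 + 7\right) 2 - 2\right) 43 = \left(10 \cdot 2 - 2\right) 43 = \left(20 - 2\right) 43 = 18 \cdot 43 = 774$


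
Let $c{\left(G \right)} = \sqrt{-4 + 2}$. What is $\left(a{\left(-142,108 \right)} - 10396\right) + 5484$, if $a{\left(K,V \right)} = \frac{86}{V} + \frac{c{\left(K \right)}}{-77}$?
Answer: $- \frac{265205}{54} - \frac{i \sqrt{2}}{77} \approx -4911.2 - 0.018366 i$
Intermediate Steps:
$c{\left(G \right)} = i \sqrt{2}$ ($c{\left(G \right)} = \sqrt{-2} = i \sqrt{2}$)
$a{\left(K,V \right)} = \frac{86}{V} - \frac{i \sqrt{2}}{77}$ ($a{\left(K,V \right)} = \frac{86}{V} + \frac{i \sqrt{2}}{-77} = \frac{86}{V} + i \sqrt{2} \left(- \frac{1}{77}\right) = \frac{86}{V} - \frac{i \sqrt{2}}{77}$)
$\left(a{\left(-142,108 \right)} - 10396\right) + 5484 = \left(\left(\frac{86}{108} - \frac{i \sqrt{2}}{77}\right) - 10396\right) + 5484 = \left(\left(86 \cdot \frac{1}{108} - \frac{i \sqrt{2}}{77}\right) - 10396\right) + 5484 = \left(\left(\frac{43}{54} - \frac{i \sqrt{2}}{77}\right) - 10396\right) + 5484 = \left(- \frac{561341}{54} - \frac{i \sqrt{2}}{77}\right) + 5484 = - \frac{265205}{54} - \frac{i \sqrt{2}}{77}$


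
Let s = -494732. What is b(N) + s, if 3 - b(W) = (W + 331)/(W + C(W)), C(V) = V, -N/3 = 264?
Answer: -783651197/1584 ≈ -4.9473e+5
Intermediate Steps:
N = -792 (N = -3*264 = -792)
b(W) = 3 - (331 + W)/(2*W) (b(W) = 3 - (W + 331)/(W + W) = 3 - (331 + W)/(2*W))
b(N) + s = (½)*(-331 + 5*(-792))/(-792) - 494732 = (½)*(-1/792)*(-331 - 3960) - 494732 = (½)*(-1/792)*(-4291) - 494732 = 4291/1584 - 494732 = -783651197/1584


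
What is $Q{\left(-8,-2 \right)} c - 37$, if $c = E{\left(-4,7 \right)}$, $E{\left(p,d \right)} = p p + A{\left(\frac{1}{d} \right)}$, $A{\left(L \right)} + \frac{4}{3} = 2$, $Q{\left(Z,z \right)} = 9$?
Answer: $113$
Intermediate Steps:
$A{\left(L \right)} = \frac{2}{3}$ ($A{\left(L \right)} = - \frac{4}{3} + 2 = \frac{2}{3}$)
$E{\left(p,d \right)} = \frac{2}{3} + p^{2}$ ($E{\left(p,d \right)} = p p + \frac{2}{3} = p^{2} + \frac{2}{3} = \frac{2}{3} + p^{2}$)
$c = \frac{50}{3}$ ($c = \frac{2}{3} + \left(-4\right)^{2} = \frac{2}{3} + 16 = \frac{50}{3} \approx 16.667$)
$Q{\left(-8,-2 \right)} c - 37 = 9 \cdot \frac{50}{3} - 37 = 150 - 37 = 113$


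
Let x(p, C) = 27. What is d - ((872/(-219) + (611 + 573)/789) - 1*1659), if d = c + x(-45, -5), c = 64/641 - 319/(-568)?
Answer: 35421955614355/20970376536 ≈ 1689.1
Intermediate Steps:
c = 240831/364088 (c = 64*(1/641) - 319*(-1/568) = 64/641 + 319/568 = 240831/364088 ≈ 0.66146)
d = 10071207/364088 (d = 240831/364088 + 27 = 10071207/364088 ≈ 27.661)
d - ((872/(-219) + (611 + 573)/789) - 1*1659) = 10071207/364088 - ((872/(-219) + (611 + 573)/789) - 1*1659) = 10071207/364088 - ((872*(-1/219) + 1184*(1/789)) - 1659) = 10071207/364088 - ((-872/219 + 1184/789) - 1659) = 10071207/364088 - (-142904/57597 - 1659) = 10071207/364088 - 1*(-95696327/57597) = 10071207/364088 + 95696327/57597 = 35421955614355/20970376536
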